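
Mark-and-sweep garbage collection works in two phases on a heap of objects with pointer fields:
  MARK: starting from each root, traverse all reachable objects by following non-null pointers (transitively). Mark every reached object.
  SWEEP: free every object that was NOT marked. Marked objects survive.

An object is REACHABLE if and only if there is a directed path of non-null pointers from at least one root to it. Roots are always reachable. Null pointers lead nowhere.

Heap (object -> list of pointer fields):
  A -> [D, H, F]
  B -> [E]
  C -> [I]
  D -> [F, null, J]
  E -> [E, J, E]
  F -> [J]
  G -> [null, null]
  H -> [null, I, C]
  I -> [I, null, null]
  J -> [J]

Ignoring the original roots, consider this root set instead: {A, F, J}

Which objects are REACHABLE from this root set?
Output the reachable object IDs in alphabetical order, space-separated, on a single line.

Answer: A C D F H I J

Derivation:
Roots: A F J
Mark A: refs=D H F, marked=A
Mark F: refs=J, marked=A F
Mark J: refs=J, marked=A F J
Mark D: refs=F null J, marked=A D F J
Mark H: refs=null I C, marked=A D F H J
Mark I: refs=I null null, marked=A D F H I J
Mark C: refs=I, marked=A C D F H I J
Unmarked (collected): B E G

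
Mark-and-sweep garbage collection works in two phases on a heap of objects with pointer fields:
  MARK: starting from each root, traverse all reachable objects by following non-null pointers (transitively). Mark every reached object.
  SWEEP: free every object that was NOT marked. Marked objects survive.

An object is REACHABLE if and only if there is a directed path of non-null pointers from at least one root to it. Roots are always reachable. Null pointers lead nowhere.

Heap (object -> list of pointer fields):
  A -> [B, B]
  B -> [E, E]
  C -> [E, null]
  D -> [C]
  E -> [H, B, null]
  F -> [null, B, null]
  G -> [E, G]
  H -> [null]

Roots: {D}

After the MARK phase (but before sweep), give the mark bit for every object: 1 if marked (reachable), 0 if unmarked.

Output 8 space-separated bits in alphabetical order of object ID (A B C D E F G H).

Answer: 0 1 1 1 1 0 0 1

Derivation:
Roots: D
Mark D: refs=C, marked=D
Mark C: refs=E null, marked=C D
Mark E: refs=H B null, marked=C D E
Mark H: refs=null, marked=C D E H
Mark B: refs=E E, marked=B C D E H
Unmarked (collected): A F G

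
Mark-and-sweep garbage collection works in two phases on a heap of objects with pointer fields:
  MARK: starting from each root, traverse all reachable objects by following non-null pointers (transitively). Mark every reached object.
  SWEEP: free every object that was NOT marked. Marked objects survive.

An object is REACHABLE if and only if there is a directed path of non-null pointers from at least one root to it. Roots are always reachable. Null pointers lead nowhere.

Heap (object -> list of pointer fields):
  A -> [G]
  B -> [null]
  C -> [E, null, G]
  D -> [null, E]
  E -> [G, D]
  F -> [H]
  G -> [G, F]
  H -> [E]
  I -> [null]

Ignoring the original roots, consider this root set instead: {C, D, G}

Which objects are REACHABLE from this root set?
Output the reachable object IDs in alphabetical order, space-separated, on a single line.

Roots: C D G
Mark C: refs=E null G, marked=C
Mark D: refs=null E, marked=C D
Mark G: refs=G F, marked=C D G
Mark E: refs=G D, marked=C D E G
Mark F: refs=H, marked=C D E F G
Mark H: refs=E, marked=C D E F G H
Unmarked (collected): A B I

Answer: C D E F G H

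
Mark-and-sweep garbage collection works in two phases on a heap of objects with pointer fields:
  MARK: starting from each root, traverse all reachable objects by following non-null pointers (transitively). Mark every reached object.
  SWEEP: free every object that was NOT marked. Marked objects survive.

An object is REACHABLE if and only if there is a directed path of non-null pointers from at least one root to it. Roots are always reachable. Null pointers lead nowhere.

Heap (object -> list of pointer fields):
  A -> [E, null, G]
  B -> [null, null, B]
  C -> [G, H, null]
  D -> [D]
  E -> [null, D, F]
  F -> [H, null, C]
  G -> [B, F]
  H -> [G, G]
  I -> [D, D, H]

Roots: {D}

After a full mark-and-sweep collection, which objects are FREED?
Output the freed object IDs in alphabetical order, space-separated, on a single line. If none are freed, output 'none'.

Roots: D
Mark D: refs=D, marked=D
Unmarked (collected): A B C E F G H I

Answer: A B C E F G H I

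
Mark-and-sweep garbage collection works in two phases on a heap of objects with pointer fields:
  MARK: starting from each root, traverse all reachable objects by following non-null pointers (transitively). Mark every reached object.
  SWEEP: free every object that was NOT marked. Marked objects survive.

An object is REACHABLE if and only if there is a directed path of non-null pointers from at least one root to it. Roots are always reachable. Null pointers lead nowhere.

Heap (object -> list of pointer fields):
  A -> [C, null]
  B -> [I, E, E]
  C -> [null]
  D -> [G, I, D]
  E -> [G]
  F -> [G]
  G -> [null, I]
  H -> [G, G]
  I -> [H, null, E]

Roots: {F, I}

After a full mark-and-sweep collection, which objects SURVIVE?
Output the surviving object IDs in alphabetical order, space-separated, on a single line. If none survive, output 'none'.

Answer: E F G H I

Derivation:
Roots: F I
Mark F: refs=G, marked=F
Mark I: refs=H null E, marked=F I
Mark G: refs=null I, marked=F G I
Mark H: refs=G G, marked=F G H I
Mark E: refs=G, marked=E F G H I
Unmarked (collected): A B C D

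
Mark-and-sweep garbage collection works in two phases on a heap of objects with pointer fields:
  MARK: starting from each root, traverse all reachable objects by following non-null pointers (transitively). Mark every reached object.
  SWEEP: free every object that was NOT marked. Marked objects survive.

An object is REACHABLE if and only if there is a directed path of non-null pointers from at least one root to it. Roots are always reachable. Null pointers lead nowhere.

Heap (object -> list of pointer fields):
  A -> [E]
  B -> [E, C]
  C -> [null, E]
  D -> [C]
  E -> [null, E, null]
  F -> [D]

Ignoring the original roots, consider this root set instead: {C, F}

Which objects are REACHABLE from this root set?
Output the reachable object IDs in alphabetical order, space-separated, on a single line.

Answer: C D E F

Derivation:
Roots: C F
Mark C: refs=null E, marked=C
Mark F: refs=D, marked=C F
Mark E: refs=null E null, marked=C E F
Mark D: refs=C, marked=C D E F
Unmarked (collected): A B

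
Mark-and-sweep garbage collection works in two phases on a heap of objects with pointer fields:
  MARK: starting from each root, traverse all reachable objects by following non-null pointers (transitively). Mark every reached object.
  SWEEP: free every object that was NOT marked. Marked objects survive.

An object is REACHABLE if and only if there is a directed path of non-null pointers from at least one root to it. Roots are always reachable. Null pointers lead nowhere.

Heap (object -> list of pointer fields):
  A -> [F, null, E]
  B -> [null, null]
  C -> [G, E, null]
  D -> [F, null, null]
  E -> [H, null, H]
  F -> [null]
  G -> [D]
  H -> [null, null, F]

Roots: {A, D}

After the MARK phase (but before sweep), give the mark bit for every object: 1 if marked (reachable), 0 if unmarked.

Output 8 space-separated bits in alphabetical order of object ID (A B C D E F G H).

Roots: A D
Mark A: refs=F null E, marked=A
Mark D: refs=F null null, marked=A D
Mark F: refs=null, marked=A D F
Mark E: refs=H null H, marked=A D E F
Mark H: refs=null null F, marked=A D E F H
Unmarked (collected): B C G

Answer: 1 0 0 1 1 1 0 1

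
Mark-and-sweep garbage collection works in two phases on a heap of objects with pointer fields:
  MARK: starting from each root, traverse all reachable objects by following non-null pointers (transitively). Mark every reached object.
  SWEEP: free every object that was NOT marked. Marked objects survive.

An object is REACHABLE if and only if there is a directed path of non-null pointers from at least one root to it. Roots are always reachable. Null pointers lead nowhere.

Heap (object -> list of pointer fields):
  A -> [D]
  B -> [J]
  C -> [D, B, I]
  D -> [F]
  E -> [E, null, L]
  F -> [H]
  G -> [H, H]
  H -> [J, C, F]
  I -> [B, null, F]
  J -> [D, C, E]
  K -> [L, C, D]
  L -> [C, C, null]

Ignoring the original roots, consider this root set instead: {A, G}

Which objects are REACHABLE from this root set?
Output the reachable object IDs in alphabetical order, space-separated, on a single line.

Roots: A G
Mark A: refs=D, marked=A
Mark G: refs=H H, marked=A G
Mark D: refs=F, marked=A D G
Mark H: refs=J C F, marked=A D G H
Mark F: refs=H, marked=A D F G H
Mark J: refs=D C E, marked=A D F G H J
Mark C: refs=D B I, marked=A C D F G H J
Mark E: refs=E null L, marked=A C D E F G H J
Mark B: refs=J, marked=A B C D E F G H J
Mark I: refs=B null F, marked=A B C D E F G H I J
Mark L: refs=C C null, marked=A B C D E F G H I J L
Unmarked (collected): K

Answer: A B C D E F G H I J L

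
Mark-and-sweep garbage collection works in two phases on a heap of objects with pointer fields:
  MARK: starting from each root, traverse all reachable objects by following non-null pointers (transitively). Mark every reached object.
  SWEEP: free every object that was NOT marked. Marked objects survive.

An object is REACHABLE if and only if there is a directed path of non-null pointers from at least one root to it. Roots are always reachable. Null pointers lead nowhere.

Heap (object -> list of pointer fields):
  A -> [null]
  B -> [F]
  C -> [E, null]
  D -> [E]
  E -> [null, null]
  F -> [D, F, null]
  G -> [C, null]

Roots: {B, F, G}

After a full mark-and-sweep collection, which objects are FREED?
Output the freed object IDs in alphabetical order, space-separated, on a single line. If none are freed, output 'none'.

Answer: A

Derivation:
Roots: B F G
Mark B: refs=F, marked=B
Mark F: refs=D F null, marked=B F
Mark G: refs=C null, marked=B F G
Mark D: refs=E, marked=B D F G
Mark C: refs=E null, marked=B C D F G
Mark E: refs=null null, marked=B C D E F G
Unmarked (collected): A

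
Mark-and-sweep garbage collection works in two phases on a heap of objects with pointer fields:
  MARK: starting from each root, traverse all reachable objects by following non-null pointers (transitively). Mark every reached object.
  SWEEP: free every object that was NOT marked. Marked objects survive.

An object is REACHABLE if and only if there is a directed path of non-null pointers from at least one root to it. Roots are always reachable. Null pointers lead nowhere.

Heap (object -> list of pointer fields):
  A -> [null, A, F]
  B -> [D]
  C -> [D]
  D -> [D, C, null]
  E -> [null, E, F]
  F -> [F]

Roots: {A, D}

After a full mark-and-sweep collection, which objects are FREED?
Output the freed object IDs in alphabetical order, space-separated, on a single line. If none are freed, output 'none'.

Roots: A D
Mark A: refs=null A F, marked=A
Mark D: refs=D C null, marked=A D
Mark F: refs=F, marked=A D F
Mark C: refs=D, marked=A C D F
Unmarked (collected): B E

Answer: B E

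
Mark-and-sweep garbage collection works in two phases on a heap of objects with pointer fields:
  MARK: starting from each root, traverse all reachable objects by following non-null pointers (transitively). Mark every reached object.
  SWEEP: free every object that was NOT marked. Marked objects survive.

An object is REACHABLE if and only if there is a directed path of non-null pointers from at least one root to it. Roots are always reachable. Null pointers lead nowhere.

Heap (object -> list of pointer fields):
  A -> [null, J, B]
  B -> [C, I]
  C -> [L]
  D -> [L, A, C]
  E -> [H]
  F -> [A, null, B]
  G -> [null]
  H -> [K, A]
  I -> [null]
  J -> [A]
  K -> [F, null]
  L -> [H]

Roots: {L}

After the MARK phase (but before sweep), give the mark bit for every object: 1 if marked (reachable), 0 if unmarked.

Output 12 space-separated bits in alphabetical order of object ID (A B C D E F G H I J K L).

Roots: L
Mark L: refs=H, marked=L
Mark H: refs=K A, marked=H L
Mark K: refs=F null, marked=H K L
Mark A: refs=null J B, marked=A H K L
Mark F: refs=A null B, marked=A F H K L
Mark J: refs=A, marked=A F H J K L
Mark B: refs=C I, marked=A B F H J K L
Mark C: refs=L, marked=A B C F H J K L
Mark I: refs=null, marked=A B C F H I J K L
Unmarked (collected): D E G

Answer: 1 1 1 0 0 1 0 1 1 1 1 1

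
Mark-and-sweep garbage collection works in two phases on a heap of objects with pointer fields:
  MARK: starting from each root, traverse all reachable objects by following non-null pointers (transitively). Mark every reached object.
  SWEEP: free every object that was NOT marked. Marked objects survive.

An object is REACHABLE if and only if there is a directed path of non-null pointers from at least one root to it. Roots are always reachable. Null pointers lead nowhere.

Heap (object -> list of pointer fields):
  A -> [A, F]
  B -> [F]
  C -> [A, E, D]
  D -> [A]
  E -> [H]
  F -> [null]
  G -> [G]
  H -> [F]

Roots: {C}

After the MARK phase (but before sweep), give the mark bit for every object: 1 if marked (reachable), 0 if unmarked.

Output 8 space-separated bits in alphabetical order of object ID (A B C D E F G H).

Roots: C
Mark C: refs=A E D, marked=C
Mark A: refs=A F, marked=A C
Mark E: refs=H, marked=A C E
Mark D: refs=A, marked=A C D E
Mark F: refs=null, marked=A C D E F
Mark H: refs=F, marked=A C D E F H
Unmarked (collected): B G

Answer: 1 0 1 1 1 1 0 1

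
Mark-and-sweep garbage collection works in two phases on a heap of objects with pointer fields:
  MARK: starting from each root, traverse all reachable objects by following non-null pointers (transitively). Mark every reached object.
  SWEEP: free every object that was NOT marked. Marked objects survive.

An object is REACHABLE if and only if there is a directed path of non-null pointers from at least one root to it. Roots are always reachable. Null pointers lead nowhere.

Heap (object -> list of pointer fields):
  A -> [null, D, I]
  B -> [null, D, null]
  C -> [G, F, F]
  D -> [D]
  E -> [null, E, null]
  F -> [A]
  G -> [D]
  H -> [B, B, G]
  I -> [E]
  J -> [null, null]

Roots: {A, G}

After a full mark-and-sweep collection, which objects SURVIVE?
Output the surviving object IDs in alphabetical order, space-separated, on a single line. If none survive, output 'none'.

Roots: A G
Mark A: refs=null D I, marked=A
Mark G: refs=D, marked=A G
Mark D: refs=D, marked=A D G
Mark I: refs=E, marked=A D G I
Mark E: refs=null E null, marked=A D E G I
Unmarked (collected): B C F H J

Answer: A D E G I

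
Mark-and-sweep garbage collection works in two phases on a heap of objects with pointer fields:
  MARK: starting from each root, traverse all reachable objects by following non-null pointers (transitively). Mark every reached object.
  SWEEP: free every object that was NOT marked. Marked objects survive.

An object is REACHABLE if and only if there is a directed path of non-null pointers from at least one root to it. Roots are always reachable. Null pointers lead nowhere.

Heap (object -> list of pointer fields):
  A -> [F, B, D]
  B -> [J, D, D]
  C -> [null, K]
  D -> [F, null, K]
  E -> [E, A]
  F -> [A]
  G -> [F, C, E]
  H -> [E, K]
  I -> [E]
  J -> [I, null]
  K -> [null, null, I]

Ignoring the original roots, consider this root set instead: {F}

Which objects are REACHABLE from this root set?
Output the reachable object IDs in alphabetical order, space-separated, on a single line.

Answer: A B D E F I J K

Derivation:
Roots: F
Mark F: refs=A, marked=F
Mark A: refs=F B D, marked=A F
Mark B: refs=J D D, marked=A B F
Mark D: refs=F null K, marked=A B D F
Mark J: refs=I null, marked=A B D F J
Mark K: refs=null null I, marked=A B D F J K
Mark I: refs=E, marked=A B D F I J K
Mark E: refs=E A, marked=A B D E F I J K
Unmarked (collected): C G H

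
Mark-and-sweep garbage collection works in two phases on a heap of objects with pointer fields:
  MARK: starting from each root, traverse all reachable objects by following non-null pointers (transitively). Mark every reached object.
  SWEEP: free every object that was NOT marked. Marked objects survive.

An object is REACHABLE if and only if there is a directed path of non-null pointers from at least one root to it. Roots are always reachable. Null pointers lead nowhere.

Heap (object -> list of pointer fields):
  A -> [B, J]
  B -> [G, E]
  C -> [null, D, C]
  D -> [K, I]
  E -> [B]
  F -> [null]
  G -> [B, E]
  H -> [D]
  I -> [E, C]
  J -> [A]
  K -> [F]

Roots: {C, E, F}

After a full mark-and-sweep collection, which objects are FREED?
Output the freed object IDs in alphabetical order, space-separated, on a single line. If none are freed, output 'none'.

Answer: A H J

Derivation:
Roots: C E F
Mark C: refs=null D C, marked=C
Mark E: refs=B, marked=C E
Mark F: refs=null, marked=C E F
Mark D: refs=K I, marked=C D E F
Mark B: refs=G E, marked=B C D E F
Mark K: refs=F, marked=B C D E F K
Mark I: refs=E C, marked=B C D E F I K
Mark G: refs=B E, marked=B C D E F G I K
Unmarked (collected): A H J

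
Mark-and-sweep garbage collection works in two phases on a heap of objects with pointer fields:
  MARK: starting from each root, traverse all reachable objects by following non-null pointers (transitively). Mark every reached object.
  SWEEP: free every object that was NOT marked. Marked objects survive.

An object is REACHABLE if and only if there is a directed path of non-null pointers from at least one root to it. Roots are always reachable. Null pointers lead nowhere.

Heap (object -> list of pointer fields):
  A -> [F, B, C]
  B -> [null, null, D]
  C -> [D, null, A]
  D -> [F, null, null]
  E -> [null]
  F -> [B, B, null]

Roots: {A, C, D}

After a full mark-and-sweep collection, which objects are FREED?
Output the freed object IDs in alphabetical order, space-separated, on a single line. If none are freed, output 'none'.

Roots: A C D
Mark A: refs=F B C, marked=A
Mark C: refs=D null A, marked=A C
Mark D: refs=F null null, marked=A C D
Mark F: refs=B B null, marked=A C D F
Mark B: refs=null null D, marked=A B C D F
Unmarked (collected): E

Answer: E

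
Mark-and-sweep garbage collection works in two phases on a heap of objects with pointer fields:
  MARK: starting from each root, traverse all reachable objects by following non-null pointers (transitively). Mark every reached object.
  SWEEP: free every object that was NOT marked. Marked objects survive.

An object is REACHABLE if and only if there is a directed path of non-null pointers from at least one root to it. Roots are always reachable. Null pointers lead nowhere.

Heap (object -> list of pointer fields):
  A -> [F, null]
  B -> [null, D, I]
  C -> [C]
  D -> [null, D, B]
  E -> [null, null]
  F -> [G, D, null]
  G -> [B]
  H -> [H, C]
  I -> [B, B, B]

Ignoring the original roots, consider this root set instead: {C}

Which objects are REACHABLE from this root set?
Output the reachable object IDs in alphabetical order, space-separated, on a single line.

Roots: C
Mark C: refs=C, marked=C
Unmarked (collected): A B D E F G H I

Answer: C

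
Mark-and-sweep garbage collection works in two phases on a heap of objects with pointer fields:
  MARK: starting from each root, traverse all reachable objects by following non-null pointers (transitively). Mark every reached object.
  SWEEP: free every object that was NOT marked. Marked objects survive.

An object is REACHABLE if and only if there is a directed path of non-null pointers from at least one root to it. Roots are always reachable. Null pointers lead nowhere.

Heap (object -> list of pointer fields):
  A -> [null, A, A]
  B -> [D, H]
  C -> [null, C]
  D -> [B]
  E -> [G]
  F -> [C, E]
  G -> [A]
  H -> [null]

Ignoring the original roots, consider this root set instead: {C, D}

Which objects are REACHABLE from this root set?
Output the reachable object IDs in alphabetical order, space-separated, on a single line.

Answer: B C D H

Derivation:
Roots: C D
Mark C: refs=null C, marked=C
Mark D: refs=B, marked=C D
Mark B: refs=D H, marked=B C D
Mark H: refs=null, marked=B C D H
Unmarked (collected): A E F G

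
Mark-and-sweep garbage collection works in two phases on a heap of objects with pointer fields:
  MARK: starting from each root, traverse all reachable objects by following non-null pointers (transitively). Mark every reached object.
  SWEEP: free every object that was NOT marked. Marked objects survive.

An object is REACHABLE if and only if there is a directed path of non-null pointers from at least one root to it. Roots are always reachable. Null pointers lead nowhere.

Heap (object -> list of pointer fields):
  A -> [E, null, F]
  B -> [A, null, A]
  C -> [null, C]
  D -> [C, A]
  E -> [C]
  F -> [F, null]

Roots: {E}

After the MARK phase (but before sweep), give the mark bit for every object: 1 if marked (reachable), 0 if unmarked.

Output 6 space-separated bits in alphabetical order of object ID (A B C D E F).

Answer: 0 0 1 0 1 0

Derivation:
Roots: E
Mark E: refs=C, marked=E
Mark C: refs=null C, marked=C E
Unmarked (collected): A B D F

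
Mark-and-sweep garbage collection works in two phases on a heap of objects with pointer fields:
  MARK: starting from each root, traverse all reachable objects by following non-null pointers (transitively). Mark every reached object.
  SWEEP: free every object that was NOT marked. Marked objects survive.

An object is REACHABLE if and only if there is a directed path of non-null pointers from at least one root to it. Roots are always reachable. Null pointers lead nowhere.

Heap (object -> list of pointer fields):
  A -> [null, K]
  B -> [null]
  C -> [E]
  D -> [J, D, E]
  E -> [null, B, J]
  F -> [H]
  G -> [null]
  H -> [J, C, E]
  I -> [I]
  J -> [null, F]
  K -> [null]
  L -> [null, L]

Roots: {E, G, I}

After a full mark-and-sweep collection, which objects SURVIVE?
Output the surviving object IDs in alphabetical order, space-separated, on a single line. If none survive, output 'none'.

Answer: B C E F G H I J

Derivation:
Roots: E G I
Mark E: refs=null B J, marked=E
Mark G: refs=null, marked=E G
Mark I: refs=I, marked=E G I
Mark B: refs=null, marked=B E G I
Mark J: refs=null F, marked=B E G I J
Mark F: refs=H, marked=B E F G I J
Mark H: refs=J C E, marked=B E F G H I J
Mark C: refs=E, marked=B C E F G H I J
Unmarked (collected): A D K L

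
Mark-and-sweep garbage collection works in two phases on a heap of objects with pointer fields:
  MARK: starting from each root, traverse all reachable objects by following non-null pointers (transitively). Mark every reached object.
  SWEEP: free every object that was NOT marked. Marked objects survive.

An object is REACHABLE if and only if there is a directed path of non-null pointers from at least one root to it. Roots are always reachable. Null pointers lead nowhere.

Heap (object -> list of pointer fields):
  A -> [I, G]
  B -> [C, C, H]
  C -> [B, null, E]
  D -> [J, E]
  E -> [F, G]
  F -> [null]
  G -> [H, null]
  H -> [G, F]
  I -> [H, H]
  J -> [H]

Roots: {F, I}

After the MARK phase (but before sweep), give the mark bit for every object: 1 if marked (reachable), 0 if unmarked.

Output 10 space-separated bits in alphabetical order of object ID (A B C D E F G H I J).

Answer: 0 0 0 0 0 1 1 1 1 0

Derivation:
Roots: F I
Mark F: refs=null, marked=F
Mark I: refs=H H, marked=F I
Mark H: refs=G F, marked=F H I
Mark G: refs=H null, marked=F G H I
Unmarked (collected): A B C D E J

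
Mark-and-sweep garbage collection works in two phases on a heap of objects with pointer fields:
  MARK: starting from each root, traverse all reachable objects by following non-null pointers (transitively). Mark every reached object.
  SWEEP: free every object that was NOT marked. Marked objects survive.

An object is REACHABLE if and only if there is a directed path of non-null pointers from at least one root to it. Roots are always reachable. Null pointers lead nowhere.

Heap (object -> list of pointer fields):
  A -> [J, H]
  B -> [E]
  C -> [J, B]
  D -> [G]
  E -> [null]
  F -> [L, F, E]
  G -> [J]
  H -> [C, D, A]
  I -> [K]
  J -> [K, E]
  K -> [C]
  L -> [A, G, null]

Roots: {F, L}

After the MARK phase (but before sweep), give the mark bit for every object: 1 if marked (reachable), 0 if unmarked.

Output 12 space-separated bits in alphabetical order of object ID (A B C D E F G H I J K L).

Roots: F L
Mark F: refs=L F E, marked=F
Mark L: refs=A G null, marked=F L
Mark E: refs=null, marked=E F L
Mark A: refs=J H, marked=A E F L
Mark G: refs=J, marked=A E F G L
Mark J: refs=K E, marked=A E F G J L
Mark H: refs=C D A, marked=A E F G H J L
Mark K: refs=C, marked=A E F G H J K L
Mark C: refs=J B, marked=A C E F G H J K L
Mark D: refs=G, marked=A C D E F G H J K L
Mark B: refs=E, marked=A B C D E F G H J K L
Unmarked (collected): I

Answer: 1 1 1 1 1 1 1 1 0 1 1 1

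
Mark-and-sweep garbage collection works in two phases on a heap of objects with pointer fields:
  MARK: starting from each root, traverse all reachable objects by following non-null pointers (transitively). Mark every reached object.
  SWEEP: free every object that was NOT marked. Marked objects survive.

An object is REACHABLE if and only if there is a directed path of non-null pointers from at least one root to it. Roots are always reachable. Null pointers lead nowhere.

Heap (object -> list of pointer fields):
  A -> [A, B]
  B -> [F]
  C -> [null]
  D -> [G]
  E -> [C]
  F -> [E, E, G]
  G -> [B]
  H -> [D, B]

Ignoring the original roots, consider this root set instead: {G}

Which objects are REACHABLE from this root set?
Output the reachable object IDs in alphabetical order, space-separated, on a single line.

Roots: G
Mark G: refs=B, marked=G
Mark B: refs=F, marked=B G
Mark F: refs=E E G, marked=B F G
Mark E: refs=C, marked=B E F G
Mark C: refs=null, marked=B C E F G
Unmarked (collected): A D H

Answer: B C E F G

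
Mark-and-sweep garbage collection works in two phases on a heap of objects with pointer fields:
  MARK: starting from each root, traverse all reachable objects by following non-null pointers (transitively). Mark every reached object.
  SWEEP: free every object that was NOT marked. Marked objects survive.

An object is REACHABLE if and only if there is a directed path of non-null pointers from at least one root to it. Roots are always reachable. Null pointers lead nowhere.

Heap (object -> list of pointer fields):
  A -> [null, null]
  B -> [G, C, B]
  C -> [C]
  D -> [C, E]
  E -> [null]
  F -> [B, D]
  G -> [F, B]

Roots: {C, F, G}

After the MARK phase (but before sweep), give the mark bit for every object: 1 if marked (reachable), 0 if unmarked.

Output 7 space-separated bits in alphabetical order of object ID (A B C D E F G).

Roots: C F G
Mark C: refs=C, marked=C
Mark F: refs=B D, marked=C F
Mark G: refs=F B, marked=C F G
Mark B: refs=G C B, marked=B C F G
Mark D: refs=C E, marked=B C D F G
Mark E: refs=null, marked=B C D E F G
Unmarked (collected): A

Answer: 0 1 1 1 1 1 1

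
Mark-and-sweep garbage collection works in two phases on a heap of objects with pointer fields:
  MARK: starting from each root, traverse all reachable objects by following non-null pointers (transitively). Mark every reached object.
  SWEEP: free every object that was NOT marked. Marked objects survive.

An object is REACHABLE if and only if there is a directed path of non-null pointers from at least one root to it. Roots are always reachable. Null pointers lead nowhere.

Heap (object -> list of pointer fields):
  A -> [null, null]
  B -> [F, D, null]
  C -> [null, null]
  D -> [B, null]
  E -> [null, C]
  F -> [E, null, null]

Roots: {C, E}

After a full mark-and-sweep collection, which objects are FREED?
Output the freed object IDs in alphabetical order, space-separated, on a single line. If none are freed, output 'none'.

Answer: A B D F

Derivation:
Roots: C E
Mark C: refs=null null, marked=C
Mark E: refs=null C, marked=C E
Unmarked (collected): A B D F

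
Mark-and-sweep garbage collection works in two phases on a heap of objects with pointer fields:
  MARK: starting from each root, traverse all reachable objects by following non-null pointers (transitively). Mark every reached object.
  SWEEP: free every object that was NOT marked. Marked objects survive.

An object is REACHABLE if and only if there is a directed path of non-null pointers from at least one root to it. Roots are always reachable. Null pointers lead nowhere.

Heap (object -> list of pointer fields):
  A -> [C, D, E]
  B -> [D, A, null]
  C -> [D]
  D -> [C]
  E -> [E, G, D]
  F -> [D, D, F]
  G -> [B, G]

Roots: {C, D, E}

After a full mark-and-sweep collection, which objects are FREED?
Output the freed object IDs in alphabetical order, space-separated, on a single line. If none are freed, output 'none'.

Answer: F

Derivation:
Roots: C D E
Mark C: refs=D, marked=C
Mark D: refs=C, marked=C D
Mark E: refs=E G D, marked=C D E
Mark G: refs=B G, marked=C D E G
Mark B: refs=D A null, marked=B C D E G
Mark A: refs=C D E, marked=A B C D E G
Unmarked (collected): F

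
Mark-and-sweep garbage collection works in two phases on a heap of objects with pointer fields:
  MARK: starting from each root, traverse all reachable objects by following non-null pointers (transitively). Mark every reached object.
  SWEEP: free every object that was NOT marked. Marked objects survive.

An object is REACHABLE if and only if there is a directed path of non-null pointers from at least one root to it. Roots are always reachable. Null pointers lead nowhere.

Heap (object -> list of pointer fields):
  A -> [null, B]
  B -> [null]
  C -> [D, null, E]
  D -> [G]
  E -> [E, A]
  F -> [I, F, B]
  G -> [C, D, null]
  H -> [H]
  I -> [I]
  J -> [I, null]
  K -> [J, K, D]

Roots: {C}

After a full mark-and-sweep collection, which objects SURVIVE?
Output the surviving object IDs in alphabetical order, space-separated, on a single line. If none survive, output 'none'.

Roots: C
Mark C: refs=D null E, marked=C
Mark D: refs=G, marked=C D
Mark E: refs=E A, marked=C D E
Mark G: refs=C D null, marked=C D E G
Mark A: refs=null B, marked=A C D E G
Mark B: refs=null, marked=A B C D E G
Unmarked (collected): F H I J K

Answer: A B C D E G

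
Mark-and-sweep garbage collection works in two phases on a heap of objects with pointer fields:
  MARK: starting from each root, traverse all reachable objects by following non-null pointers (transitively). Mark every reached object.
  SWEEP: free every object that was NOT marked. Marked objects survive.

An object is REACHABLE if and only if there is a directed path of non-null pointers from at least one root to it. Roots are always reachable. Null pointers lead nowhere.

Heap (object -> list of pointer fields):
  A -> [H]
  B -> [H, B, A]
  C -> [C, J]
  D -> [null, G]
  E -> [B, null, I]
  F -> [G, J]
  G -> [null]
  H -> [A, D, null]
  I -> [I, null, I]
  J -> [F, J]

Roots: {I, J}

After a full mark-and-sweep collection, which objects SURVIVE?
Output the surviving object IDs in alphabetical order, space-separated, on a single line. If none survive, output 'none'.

Answer: F G I J

Derivation:
Roots: I J
Mark I: refs=I null I, marked=I
Mark J: refs=F J, marked=I J
Mark F: refs=G J, marked=F I J
Mark G: refs=null, marked=F G I J
Unmarked (collected): A B C D E H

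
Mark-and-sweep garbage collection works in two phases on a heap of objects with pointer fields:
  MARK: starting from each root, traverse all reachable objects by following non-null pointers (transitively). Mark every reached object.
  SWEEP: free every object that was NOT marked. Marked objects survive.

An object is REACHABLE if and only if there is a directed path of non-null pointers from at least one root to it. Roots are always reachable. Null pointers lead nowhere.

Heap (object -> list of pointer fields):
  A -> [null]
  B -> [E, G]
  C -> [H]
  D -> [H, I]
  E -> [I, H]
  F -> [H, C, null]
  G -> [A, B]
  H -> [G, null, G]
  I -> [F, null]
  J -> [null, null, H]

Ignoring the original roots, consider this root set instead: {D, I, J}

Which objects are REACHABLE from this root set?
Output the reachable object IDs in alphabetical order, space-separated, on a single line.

Roots: D I J
Mark D: refs=H I, marked=D
Mark I: refs=F null, marked=D I
Mark J: refs=null null H, marked=D I J
Mark H: refs=G null G, marked=D H I J
Mark F: refs=H C null, marked=D F H I J
Mark G: refs=A B, marked=D F G H I J
Mark C: refs=H, marked=C D F G H I J
Mark A: refs=null, marked=A C D F G H I J
Mark B: refs=E G, marked=A B C D F G H I J
Mark E: refs=I H, marked=A B C D E F G H I J
Unmarked (collected): (none)

Answer: A B C D E F G H I J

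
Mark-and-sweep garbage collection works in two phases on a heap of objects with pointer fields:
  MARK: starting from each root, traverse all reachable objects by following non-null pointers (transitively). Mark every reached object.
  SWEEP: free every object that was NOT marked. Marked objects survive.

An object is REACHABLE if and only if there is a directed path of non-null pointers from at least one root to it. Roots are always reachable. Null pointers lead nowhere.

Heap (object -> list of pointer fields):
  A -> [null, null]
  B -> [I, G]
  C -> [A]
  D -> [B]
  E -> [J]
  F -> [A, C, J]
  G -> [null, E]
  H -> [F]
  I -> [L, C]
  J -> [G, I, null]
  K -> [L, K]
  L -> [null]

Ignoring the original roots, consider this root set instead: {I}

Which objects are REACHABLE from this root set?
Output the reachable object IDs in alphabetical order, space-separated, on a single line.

Answer: A C I L

Derivation:
Roots: I
Mark I: refs=L C, marked=I
Mark L: refs=null, marked=I L
Mark C: refs=A, marked=C I L
Mark A: refs=null null, marked=A C I L
Unmarked (collected): B D E F G H J K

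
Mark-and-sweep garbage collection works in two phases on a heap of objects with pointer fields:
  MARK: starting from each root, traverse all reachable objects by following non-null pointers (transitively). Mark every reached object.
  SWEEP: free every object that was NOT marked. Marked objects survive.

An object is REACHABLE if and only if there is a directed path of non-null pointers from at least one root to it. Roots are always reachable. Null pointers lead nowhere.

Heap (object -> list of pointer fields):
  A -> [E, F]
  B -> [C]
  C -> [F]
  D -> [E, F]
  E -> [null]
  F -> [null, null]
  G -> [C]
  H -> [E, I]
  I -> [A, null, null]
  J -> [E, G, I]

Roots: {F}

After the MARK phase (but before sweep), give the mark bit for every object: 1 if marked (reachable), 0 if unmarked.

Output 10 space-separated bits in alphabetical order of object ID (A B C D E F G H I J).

Answer: 0 0 0 0 0 1 0 0 0 0

Derivation:
Roots: F
Mark F: refs=null null, marked=F
Unmarked (collected): A B C D E G H I J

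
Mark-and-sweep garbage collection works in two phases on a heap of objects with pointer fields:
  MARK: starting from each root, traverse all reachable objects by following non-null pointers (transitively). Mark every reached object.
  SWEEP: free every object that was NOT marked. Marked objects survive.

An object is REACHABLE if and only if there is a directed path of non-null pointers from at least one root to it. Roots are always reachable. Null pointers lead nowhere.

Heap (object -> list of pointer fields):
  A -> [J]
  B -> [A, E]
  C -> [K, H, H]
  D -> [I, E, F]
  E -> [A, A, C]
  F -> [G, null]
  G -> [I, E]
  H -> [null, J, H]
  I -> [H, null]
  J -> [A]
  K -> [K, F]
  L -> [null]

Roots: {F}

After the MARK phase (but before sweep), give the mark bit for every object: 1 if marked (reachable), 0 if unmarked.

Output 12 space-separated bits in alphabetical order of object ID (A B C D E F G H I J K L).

Roots: F
Mark F: refs=G null, marked=F
Mark G: refs=I E, marked=F G
Mark I: refs=H null, marked=F G I
Mark E: refs=A A C, marked=E F G I
Mark H: refs=null J H, marked=E F G H I
Mark A: refs=J, marked=A E F G H I
Mark C: refs=K H H, marked=A C E F G H I
Mark J: refs=A, marked=A C E F G H I J
Mark K: refs=K F, marked=A C E F G H I J K
Unmarked (collected): B D L

Answer: 1 0 1 0 1 1 1 1 1 1 1 0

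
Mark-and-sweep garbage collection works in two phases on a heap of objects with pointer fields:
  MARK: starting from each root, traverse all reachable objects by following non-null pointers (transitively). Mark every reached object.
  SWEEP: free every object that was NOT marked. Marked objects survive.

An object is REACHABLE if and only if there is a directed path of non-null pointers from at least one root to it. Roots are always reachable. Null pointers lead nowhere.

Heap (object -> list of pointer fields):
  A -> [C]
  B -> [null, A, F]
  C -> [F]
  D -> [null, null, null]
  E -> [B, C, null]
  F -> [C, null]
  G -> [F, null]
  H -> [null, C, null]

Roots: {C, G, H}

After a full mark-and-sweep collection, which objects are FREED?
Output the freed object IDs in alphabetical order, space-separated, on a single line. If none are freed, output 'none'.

Answer: A B D E

Derivation:
Roots: C G H
Mark C: refs=F, marked=C
Mark G: refs=F null, marked=C G
Mark H: refs=null C null, marked=C G H
Mark F: refs=C null, marked=C F G H
Unmarked (collected): A B D E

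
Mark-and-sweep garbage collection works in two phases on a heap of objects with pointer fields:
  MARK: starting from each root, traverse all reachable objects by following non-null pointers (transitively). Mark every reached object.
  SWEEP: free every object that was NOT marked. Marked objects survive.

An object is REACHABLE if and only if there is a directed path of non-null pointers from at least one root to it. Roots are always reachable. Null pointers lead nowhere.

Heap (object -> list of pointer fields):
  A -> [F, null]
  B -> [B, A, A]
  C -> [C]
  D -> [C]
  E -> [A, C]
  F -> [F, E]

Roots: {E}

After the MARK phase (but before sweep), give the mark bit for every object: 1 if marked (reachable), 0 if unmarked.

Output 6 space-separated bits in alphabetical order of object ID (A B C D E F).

Answer: 1 0 1 0 1 1

Derivation:
Roots: E
Mark E: refs=A C, marked=E
Mark A: refs=F null, marked=A E
Mark C: refs=C, marked=A C E
Mark F: refs=F E, marked=A C E F
Unmarked (collected): B D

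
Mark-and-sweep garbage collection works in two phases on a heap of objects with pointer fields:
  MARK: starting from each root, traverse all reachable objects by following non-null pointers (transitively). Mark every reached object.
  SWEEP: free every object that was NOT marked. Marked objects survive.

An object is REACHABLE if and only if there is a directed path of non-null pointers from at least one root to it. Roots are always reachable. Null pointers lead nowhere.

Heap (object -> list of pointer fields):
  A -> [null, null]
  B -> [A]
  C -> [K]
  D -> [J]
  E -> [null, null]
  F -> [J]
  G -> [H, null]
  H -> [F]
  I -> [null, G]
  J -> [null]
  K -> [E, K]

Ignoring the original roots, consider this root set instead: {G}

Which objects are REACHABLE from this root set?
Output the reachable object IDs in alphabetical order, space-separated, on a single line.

Roots: G
Mark G: refs=H null, marked=G
Mark H: refs=F, marked=G H
Mark F: refs=J, marked=F G H
Mark J: refs=null, marked=F G H J
Unmarked (collected): A B C D E I K

Answer: F G H J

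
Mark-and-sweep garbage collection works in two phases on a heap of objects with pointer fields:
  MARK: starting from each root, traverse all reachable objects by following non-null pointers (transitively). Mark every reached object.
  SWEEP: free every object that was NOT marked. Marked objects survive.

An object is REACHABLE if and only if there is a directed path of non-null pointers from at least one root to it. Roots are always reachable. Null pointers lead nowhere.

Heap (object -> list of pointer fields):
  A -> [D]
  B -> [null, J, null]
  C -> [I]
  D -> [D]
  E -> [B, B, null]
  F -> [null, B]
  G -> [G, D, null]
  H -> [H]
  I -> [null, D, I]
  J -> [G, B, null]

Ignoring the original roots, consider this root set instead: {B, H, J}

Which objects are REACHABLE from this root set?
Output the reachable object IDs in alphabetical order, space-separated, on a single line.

Roots: B H J
Mark B: refs=null J null, marked=B
Mark H: refs=H, marked=B H
Mark J: refs=G B null, marked=B H J
Mark G: refs=G D null, marked=B G H J
Mark D: refs=D, marked=B D G H J
Unmarked (collected): A C E F I

Answer: B D G H J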